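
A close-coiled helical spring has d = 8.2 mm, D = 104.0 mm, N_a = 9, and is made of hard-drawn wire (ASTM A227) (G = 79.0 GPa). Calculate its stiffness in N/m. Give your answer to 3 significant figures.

k = Gd⁴/(8D³N_a) = (79.0×10³ × 8.2⁴) / (8 × 104.0³ × 9)
  = 3.57176e+08 / 8.09902e+07 = 4.4101 N/mm = 4410.1 N/m

4410 N/m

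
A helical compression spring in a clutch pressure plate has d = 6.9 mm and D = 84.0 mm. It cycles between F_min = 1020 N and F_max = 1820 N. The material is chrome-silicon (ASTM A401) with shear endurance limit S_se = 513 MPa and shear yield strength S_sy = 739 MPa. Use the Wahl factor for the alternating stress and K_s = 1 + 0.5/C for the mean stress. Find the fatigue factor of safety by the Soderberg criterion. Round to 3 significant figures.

C = D/d = 84.0/6.9 = 12.1739; K_W = (4C−1)/(4C−4)+0.615/C = 1.1176; K_s = 1+0.5/C = 1.0411
F_a = (F_max−F_min)/2 = 400 N; F_m = (F_max+F_min)/2 = 1420 N
τ_a = K_W·8F_aD/(πd³) = 1.1176 × 260.45 = 291.09 MPa
τ_m = K_s·8F_mD/(πd³) = 1.0411 × 924.61 = 962.59 MPa
Soderberg: 1/n_f = τ_a/S_se + τ_m/S_sy = 291.09/513 + 962.59/739 = 0.56743 + 1.30256 = 1.87
n_f = 1/1.87 = 0.5348

0.535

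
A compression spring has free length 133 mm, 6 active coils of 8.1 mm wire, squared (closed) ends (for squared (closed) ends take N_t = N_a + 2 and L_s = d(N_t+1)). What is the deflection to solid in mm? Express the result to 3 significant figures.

60.1 mm

N_t = 8; L_s = 8.1·9 = 72.9 mm
δ_solid = L₀ − L_s = 133 − 72.9 = 60.1 mm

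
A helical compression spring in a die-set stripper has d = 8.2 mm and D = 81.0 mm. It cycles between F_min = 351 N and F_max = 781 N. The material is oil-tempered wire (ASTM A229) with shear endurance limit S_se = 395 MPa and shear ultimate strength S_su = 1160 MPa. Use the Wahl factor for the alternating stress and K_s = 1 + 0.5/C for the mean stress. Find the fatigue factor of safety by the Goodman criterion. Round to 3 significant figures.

C = D/d = 81.0/8.2 = 9.8780; K_W = (4C−1)/(4C−4)+0.615/C = 1.1467; K_s = 1+0.5/C = 1.0506
F_a = (F_max−F_min)/2 = 215 N; F_m = (F_max+F_min)/2 = 566 N
τ_a = K_W·8F_aD/(πd³) = 1.1467 × 80.431 = 92.233 MPa
τ_m = K_s·8F_mD/(πd³) = 1.0506 × 211.74 = 222.46 MPa
Goodman: 1/n_f = τ_a/S_se + τ_m/S_su = 92.233/395 + 222.46/1160 = 0.23350 + 0.19177 = 0.42527
n_f = 1/0.42527 = 2.351

2.35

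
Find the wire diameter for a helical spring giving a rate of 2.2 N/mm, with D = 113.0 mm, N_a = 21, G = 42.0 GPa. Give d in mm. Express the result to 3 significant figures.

10.6 mm

d = (8D³N_a·k / G)^(1/4) = (8·113.0³·21·2.2 / (42.0×10³))^0.25
  = (12697)^0.25 = 10.6152 mm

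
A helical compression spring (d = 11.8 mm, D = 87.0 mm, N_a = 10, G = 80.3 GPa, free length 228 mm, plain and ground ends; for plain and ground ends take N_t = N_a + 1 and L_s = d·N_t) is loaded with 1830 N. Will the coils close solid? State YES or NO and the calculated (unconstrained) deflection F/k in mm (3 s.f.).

NO, δ = 61.9 mm

k = Gd⁴/(8D³N_a) = (80.3×10³)(11.8⁴)/(8·87.0³·10) = 29.553 N/mm
N_t = 11; L_s = 11.8·11 = 129.8 mm; δ_solid = L₀ − L_s = 228 − 129.8 = 98.2 mm
δ = F/k = 1830/29.553 = 61.923 mm
δ < δ_solid → spring does not go solid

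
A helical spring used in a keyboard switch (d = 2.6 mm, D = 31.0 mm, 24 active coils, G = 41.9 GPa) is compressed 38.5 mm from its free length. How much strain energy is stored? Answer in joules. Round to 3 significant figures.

0.248 J

k = Gd⁴/(8D³N_a) = (41.9×10³)(2.6⁴)/(8·31.0³·24) = 0.33475 N/mm
U = ½kδ² = 0.5 × 0.33475 × 38.5² = 248.09 N·mm = 0.24809 J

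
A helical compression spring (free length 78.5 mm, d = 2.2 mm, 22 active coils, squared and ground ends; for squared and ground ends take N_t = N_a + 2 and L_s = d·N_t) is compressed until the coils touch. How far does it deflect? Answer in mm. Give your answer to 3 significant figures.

25.7 mm

N_t = 24; L_s = 2.2·24 = 52.8 mm
δ_solid = L₀ − L_s = 78.5 − 52.8 = 25.7 mm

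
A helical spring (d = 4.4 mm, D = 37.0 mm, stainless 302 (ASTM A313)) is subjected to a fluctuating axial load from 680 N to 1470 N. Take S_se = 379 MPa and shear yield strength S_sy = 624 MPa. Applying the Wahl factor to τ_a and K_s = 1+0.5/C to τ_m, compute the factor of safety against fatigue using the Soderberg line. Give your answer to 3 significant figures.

0.297

C = D/d = 37.0/4.4 = 8.4091; K_W = (4C−1)/(4C−4)+0.615/C = 1.1744; K_s = 1+0.5/C = 1.0595
F_a = (F_max−F_min)/2 = 395 N; F_m = (F_max+F_min)/2 = 1075 N
τ_a = K_W·8F_aD/(πd³) = 1.1744 × 436.9 = 513.08 MPa
τ_m = K_s·8F_mD/(πd³) = 1.0595 × 1189 = 1259.7 MPa
Soderberg: 1/n_f = τ_a/S_se + τ_m/S_sy = 513.08/379 + 1259.7/624 = 1.35377 + 2.01879 = 3.3726
n_f = 1/3.3726 = 0.2965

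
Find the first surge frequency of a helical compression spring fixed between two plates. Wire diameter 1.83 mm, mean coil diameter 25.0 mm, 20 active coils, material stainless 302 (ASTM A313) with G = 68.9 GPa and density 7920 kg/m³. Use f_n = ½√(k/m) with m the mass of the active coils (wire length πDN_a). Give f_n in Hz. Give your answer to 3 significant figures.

k = Gd⁴/(8D³N_a) = (68.9×10³)(1.83⁴)/(8·25.0³·20) = 0.30909 N/mm = 309.09 N/m
Wire length L = πDN_a = π·25.0·20 = 1570.8 mm
m = ρ·(πd²/4)·L = 7920 × 2.6302×10⁻⁶ m² × 1.5708 m = 0.032722 kg
f_n = ½√(k/m) = 0.5·√(309.09/0.032722) = 0.5·√(9446) = 48.595 Hz

48.6 Hz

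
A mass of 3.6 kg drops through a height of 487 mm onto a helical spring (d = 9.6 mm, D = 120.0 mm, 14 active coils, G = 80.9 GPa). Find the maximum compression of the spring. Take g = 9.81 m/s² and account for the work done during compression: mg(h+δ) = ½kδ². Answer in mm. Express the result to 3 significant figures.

k = Gd⁴/(8D³N_a) = (80.9×10³)(9.6⁴)/(8·120.0³·14) = 3.5504 N/mm
W = mg = 3.6 × 9.81 = 35.316 N
½kδ² − Wδ − Wh = 0 → δ = (W + √(W² + 2kWh))/k
δ = (35.316 + √(1247.2 + 122124))/3.5504 = (35.316 + 351.24)/3.5504 = 108.88 mm

109 mm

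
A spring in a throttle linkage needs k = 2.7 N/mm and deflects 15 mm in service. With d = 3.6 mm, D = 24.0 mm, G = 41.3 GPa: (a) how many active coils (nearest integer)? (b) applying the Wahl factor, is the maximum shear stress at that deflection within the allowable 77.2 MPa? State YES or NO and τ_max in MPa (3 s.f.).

(a) 23 coils; (b) YES, τ_max = 65.6 MPa

N_a = Gd⁴/(8D³k) = (41.3×10³)(3.6⁴)/(8·24.0³·2.7) = 23.23 → N_a = 23
Actual rate k = Gd⁴/(8D³·23) = 2.7271 N/mm
Working load F = kδ = 2.7271·15 = 40.907 N
C = 24.0/3.6 = 6.6667; K_W = (4C−1)/(4C−4)+0.615/C = 1.2246
τ_max = K_W·8FD/(πd³) = 1.2246·53.585 = 65.62 MPa
τ_max ≤ 77.2 MPa → acceptable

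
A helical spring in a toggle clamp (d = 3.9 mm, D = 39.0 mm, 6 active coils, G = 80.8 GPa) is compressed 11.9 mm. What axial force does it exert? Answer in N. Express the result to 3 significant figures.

78.1 N

k = Gd⁴/(8D³N_a) = (80.8×10³)(3.9⁴)/(8·39.0³·6) = 6.565 N/mm
F = k·δ = 6.565 × 11.9 = 78.123 N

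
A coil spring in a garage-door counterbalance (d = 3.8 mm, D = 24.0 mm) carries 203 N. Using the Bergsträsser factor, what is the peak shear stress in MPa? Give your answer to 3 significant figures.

277 MPa

Spring index C = D/d = 24.0/3.8 = 6.3158
K_B = (4C+2)/(4C−3) = 27.263/22.263 = 1.2246
τ₀ = 8FD/(πd³) = 8·203·24.0/(π·3.8³) = 38976/172.39 = 226.1 MPa
τ_max = K·τ₀ = 1.2246 × 226.1 = 276.88 MPa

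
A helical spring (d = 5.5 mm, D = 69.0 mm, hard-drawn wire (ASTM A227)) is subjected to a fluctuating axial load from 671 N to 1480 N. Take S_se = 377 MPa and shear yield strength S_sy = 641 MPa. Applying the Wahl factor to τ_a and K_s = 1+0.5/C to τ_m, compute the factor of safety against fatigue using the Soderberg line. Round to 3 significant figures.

0.322

C = D/d = 69.0/5.5 = 12.5455; K_W = (4C−1)/(4C−4)+0.615/C = 1.1140; K_s = 1+0.5/C = 1.0399
F_a = (F_max−F_min)/2 = 404.5 N; F_m = (F_max+F_min)/2 = 1075.5 N
τ_a = K_W·8F_aD/(πd³) = 1.1140 × 427.19 = 475.88 MPa
τ_m = K_s·8F_mD/(πd³) = 1.0399 × 1135.8 = 1181.1 MPa
Soderberg: 1/n_f = τ_a/S_se + τ_m/S_sy = 475.88/377 + 1181.1/641 = 1.26228 + 1.84258 = 3.1049
n_f = 1/3.1049 = 0.3221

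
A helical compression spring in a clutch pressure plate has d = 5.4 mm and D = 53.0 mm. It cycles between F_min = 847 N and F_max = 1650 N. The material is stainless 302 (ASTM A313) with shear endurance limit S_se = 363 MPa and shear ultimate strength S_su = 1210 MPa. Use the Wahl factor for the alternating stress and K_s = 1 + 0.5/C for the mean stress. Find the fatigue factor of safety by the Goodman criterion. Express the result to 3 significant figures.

0.496

C = D/d = 53.0/5.4 = 9.8148; K_W = (4C−1)/(4C−4)+0.615/C = 1.1477; K_s = 1+0.5/C = 1.0509
F_a = (F_max−F_min)/2 = 401.5 N; F_m = (F_max+F_min)/2 = 1248.5 N
τ_a = K_W·8F_aD/(πd³) = 1.1477 × 344.13 = 394.97 MPa
τ_m = K_s·8F_mD/(πd³) = 1.0509 × 1070.1 = 1124.6 MPa
Goodman: 1/n_f = τ_a/S_se + τ_m/S_su = 394.97/363 + 1124.6/1210 = 1.08807 + 0.92943 = 2.0175
n_f = 1/2.0175 = 0.4957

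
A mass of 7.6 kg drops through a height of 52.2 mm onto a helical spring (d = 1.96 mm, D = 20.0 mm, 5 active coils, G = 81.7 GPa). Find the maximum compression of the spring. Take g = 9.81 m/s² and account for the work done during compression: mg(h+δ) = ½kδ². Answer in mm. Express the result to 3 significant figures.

69.4 mm

k = Gd⁴/(8D³N_a) = (81.7×10³)(1.96⁴)/(8·20.0³·5) = 3.7679 N/mm
W = mg = 7.6 × 9.81 = 74.556 N
½kδ² − Wδ − Wh = 0 → δ = (W + √(W² + 2kWh))/k
δ = (74.556 + √(5558.6 + 29327.8))/3.7679 = (74.556 + 186.78)/3.7679 = 69.359 mm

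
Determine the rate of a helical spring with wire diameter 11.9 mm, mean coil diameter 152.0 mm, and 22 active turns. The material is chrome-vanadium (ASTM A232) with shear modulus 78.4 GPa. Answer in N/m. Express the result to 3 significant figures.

k = Gd⁴/(8D³N_a) = (78.4×10³ × 11.9⁴) / (8 × 152.0³ × 22)
  = 1.57219e+09 / 6.18078e+08 = 2.5437 N/mm = 2543.7 N/m

2540 N/m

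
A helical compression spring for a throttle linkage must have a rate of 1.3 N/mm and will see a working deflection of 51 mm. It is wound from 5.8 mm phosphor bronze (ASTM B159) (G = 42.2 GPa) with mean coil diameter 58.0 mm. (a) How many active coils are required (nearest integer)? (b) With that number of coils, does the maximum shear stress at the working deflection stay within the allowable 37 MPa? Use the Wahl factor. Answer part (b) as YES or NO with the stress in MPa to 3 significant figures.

(a) 24 coils; (b) NO, τ_max = 56.3 MPa

N_a = Gd⁴/(8D³k) = (42.2×10³)(5.8⁴)/(8·58.0³·1.3) = 23.53 → N_a = 24
Actual rate k = Gd⁴/(8D³·24) = 1.2748 N/mm
Working load F = kδ = 1.2748·51 = 65.014 N
C = 58.0/5.8 = 10.0000; K_W = (4C−1)/(4C−4)+0.615/C = 1.1448
τ_max = K_W·8FD/(πd³) = 1.1448·49.215 = 56.342 MPa
τ_max > 37 MPa → exceeds allowable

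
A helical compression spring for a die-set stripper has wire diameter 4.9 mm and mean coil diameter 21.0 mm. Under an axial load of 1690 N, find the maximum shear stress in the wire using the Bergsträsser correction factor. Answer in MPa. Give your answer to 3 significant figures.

Spring index C = D/d = 21.0/4.9 = 4.2857
K_B = (4C+2)/(4C−3) = 19.143/14.143 = 1.3535
τ₀ = 8FD/(πd³) = 8·1690·21.0/(π·4.9³) = 283920/369.61 = 768.17 MPa
τ_max = K·τ₀ = 1.3535 × 768.17 = 1039.7 MPa

1040 MPa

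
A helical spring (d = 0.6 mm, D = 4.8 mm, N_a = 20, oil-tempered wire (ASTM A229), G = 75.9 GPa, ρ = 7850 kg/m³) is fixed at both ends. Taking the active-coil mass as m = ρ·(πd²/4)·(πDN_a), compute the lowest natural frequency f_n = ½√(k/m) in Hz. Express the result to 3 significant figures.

456 Hz

k = Gd⁴/(8D³N_a) = (75.9×10³)(0.6⁴)/(8·4.8³·20) = 0.55591 N/mm = 555.91 N/m
Wire length L = πDN_a = π·4.8·20 = 301.59 mm
m = ρ·(πd²/4)·L = 7850 × 0.28274×10⁻⁶ m² × 0.30159 m = 0.0006694 kg
f_n = ½√(k/m) = 0.5·√(555.91/0.0006694) = 0.5·√(8.3046e+05) = 455.65 Hz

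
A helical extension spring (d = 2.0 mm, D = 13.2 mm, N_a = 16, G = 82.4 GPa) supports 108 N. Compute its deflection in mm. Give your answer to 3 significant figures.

k = Gd⁴/(8D³N_a) = (82.4×10³)(2.0⁴)/(8·13.2³·16) = 4.4783 N/mm
δ = F/k = 108 / 4.4783 = 24.116 mm

24.1 mm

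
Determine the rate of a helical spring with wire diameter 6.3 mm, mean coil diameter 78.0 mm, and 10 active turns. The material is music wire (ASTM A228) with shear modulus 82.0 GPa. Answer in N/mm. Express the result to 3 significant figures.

k = Gd⁴/(8D³N_a) = (82.0×10³ × 6.3⁴) / (8 × 78.0³ × 10)
  = 1.29174e+08 / 3.79642e+07 = 3.4025 N/mm

3.40 N/mm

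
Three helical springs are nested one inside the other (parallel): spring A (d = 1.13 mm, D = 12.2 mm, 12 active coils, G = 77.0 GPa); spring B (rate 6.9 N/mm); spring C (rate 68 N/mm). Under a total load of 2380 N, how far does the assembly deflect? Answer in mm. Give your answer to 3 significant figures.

31.5 mm

k_A = Gd⁴/(8D³N_a) = (77.0×10³)(1.13⁴)/(8·12.2³·12) = 0.7202 N/mm
Parallel: k_eq = 0.7202 + 6.9 + 68 = 75.62 N/mm
δ = F/k_eq = 2380/75.62 = 31.473 mm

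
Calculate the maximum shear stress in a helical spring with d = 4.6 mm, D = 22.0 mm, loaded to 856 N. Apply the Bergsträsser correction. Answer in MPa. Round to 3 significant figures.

645 MPa

Spring index C = D/d = 22.0/4.6 = 4.7826
K_B = (4C+2)/(4C−3) = 21.130/16.130 = 1.3100
τ₀ = 8FD/(πd³) = 8·856·22.0/(π·4.6³) = 150656/305.79 = 492.68 MPa
τ_max = K·τ₀ = 1.3100 × 492.68 = 645.39 MPa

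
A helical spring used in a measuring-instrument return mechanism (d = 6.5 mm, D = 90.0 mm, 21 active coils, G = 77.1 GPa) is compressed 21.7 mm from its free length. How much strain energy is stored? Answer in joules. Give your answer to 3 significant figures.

k = Gd⁴/(8D³N_a) = (77.1×10³)(6.5⁴)/(8·90.0³·21) = 1.1238 N/mm
U = ½kδ² = 0.5 × 1.1238 × 21.7² = 264.58 N·mm = 0.26458 J

0.265 J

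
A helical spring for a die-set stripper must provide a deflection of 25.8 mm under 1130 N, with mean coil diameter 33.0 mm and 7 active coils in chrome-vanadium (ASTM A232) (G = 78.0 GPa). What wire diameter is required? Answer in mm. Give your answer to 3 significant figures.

5.80 mm

Required rate k = F/δ = 1130/25.8 = 43.798 N/mm
d = (8D³N_a·k / G)^(1/4) = (8·33.0³·7·43.798 / (78.0×10³))^0.25
  = (1130)^0.25 = 5.7979 mm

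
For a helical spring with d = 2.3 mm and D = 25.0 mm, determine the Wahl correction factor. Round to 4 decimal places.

C = D/d = 25.0/2.3 = 10.8696
K_W = (4C−1)/(4C−4) + 0.615/C = 42.478/39.478 + 0.0566 = 1.1326

1.1326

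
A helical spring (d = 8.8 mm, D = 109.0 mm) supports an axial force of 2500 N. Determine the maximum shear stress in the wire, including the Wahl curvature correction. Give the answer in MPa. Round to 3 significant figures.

Spring index C = D/d = 109.0/8.8 = 12.3864
K_W = (4C−1)/(4C−4) + 0.615/C = 48.545/45.545 + 0.0497 = 1.1155
τ₀ = 8FD/(πd³) = 8·2500·109.0/(π·8.8³) = 2.18e+06/2140.9 = 1018.3 MPa
τ_max = K·τ₀ = 1.1155 × 1018.3 = 1135.9 MPa

1140 MPa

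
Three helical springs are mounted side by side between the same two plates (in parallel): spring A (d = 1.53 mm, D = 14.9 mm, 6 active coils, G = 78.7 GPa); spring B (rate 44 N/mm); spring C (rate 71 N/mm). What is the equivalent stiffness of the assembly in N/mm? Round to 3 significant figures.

k_A = Gd⁴/(8D³N_a) = (78.7×10³)(1.53⁴)/(8·14.9³·6) = 2.7161 N/mm
Parallel: k_eq = 2.7161 + 44 + 71 = 117.72 N/mm

118 N/mm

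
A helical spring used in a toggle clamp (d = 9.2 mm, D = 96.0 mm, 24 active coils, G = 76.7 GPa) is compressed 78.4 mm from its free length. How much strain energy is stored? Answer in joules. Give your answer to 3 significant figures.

k = Gd⁴/(8D³N_a) = (76.7×10³)(9.2⁴)/(8·96.0³·24) = 3.2347 N/mm
U = ½kδ² = 0.5 × 3.2347 × 78.4² = 9941.1 N·mm = 9.9411 J

9.94 J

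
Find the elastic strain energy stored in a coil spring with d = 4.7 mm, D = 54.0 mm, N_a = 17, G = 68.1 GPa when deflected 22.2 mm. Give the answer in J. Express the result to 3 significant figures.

k = Gd⁴/(8D³N_a) = (68.1×10³)(4.7⁴)/(8·54.0³·17) = 1.5517 N/mm
U = ½kδ² = 0.5 × 1.5517 × 22.2² = 382.38 N·mm = 0.38238 J

0.382 J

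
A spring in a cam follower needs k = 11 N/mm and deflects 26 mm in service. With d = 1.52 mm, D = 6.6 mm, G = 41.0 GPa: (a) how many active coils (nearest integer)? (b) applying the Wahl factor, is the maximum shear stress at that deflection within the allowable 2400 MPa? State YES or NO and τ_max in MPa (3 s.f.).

(a) 9 coils; (b) YES, τ_max = 1800 MPa

N_a = Gd⁴/(8D³k) = (41.0×10³)(1.52⁴)/(8·6.6³·11) = 8.651 → N_a = 9
Actual rate k = Gd⁴/(8D³·9) = 10.573 N/mm
Working load F = kδ = 10.573·26 = 274.9 N
C = 6.6/1.52 = 4.3421; K_W = (4C−1)/(4C−4)+0.615/C = 1.3660
τ_max = K_W·8FD/(πd³) = 1.3660·1315.6 = 1797.2 MPa
τ_max ≤ 2400 MPa → acceptable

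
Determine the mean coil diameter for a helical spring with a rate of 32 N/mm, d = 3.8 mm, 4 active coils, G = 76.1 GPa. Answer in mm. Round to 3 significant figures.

D = (Gd⁴/(8N_a·k))^(1/3) = (76.1×10³·3.8⁴/(8·4·32))^(1/3)
  = (15496)^(1/3) = 24.9310 mm

24.9 mm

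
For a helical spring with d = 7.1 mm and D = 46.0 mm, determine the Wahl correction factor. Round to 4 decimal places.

C = D/d = 46.0/7.1 = 6.4789
K_W = (4C−1)/(4C−4) + 0.615/C = 24.915/21.915 + 0.0949 = 1.2318

1.2318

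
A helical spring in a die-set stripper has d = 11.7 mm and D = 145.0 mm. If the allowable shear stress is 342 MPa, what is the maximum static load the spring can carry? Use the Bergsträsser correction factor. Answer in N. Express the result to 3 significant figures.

C = D/d = 145.0/11.7 = 12.3932
K_B = (4C+2)/(4C−3) = 51.573/46.573 = 1.1074
τ_max = K·8FD/(πd³) → F_max = τ_allow·πd³/(8DK)
F_max = 342·π·11.7³/(8·145.0·1.1074) = 1.7208e+06/1284.5 = 1339.6 N

1340 N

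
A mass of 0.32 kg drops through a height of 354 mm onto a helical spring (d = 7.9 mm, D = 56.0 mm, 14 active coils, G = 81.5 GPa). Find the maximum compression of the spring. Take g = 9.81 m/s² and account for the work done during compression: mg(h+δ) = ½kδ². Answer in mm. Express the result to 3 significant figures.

k = Gd⁴/(8D³N_a) = (81.5×10³)(7.9⁴)/(8·56.0³·14) = 16.139 N/mm
W = mg = 0.32 × 9.81 = 3.1392 N
½kδ² − Wδ − Wh = 0 → δ = (W + √(W² + 2kWh))/k
δ = (3.1392 + √(9.8546 + 35870.4))/16.139 = (3.1392 + 189.42)/16.139 = 11.931 mm

11.9 mm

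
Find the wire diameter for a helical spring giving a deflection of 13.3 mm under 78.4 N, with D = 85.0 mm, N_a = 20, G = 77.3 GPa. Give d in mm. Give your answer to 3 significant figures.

9.30 mm

Required rate k = F/δ = 78.4/13.3 = 5.8947 N/mm
d = (8D³N_a·k / G)^(1/4) = (8·85.0³·20·5.8947 / (77.3×10³))^0.25
  = (7493.1)^0.25 = 9.3039 mm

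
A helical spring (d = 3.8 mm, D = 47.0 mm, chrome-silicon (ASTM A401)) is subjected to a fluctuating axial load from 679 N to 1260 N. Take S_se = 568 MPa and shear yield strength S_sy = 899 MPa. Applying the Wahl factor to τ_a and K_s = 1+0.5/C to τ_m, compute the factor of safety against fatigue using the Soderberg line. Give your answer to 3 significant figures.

0.271

C = D/d = 47.0/3.8 = 12.3684; K_W = (4C−1)/(4C−4)+0.615/C = 1.1157; K_s = 1+0.5/C = 1.0404
F_a = (F_max−F_min)/2 = 290.5 N; F_m = (F_max+F_min)/2 = 969.5 N
τ_a = K_W·8F_aD/(πd³) = 1.1157 × 633.63 = 706.93 MPa
τ_m = K_s·8F_mD/(πd³) = 1.0404 × 2114.6 = 2200.1 MPa
Soderberg: 1/n_f = τ_a/S_se + τ_m/S_sy = 706.93/568 + 2200.1/899 = 1.24460 + 2.44729 = 3.6919
n_f = 1/3.6919 = 0.2709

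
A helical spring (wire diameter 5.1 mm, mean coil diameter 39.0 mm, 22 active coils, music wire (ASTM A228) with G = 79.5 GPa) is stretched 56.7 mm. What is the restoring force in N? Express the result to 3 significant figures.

292 N

k = Gd⁴/(8D³N_a) = (79.5×10³)(5.1⁴)/(8·39.0³·22) = 5.1516 N/mm
F = k·δ = 5.1516 × 56.7 = 292.1 N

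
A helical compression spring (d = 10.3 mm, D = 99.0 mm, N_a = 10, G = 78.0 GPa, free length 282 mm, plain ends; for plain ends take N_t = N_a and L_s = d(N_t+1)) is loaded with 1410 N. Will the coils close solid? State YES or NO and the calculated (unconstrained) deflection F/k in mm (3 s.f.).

NO, δ = 125 mm

k = Gd⁴/(8D³N_a) = (78.0×10³)(10.3⁴)/(8·99.0³·10) = 11.31 N/mm
N_t = 10; L_s = 10.3·11 = 113.3 mm; δ_solid = L₀ − L_s = 282 − 113.3 = 168.7 mm
δ = F/k = 1410/11.31 = 124.67 mm
δ < δ_solid → spring does not go solid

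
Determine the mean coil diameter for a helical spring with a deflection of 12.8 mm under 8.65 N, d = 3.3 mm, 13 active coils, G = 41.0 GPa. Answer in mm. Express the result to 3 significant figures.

41.1 mm

Required rate k = F/δ = 8.65/12.8 = 0.67578 N/mm
D = (Gd⁴/(8N_a·k))^(1/3) = (41.0×10³·3.3⁴/(8·13·0.67578))^(1/3)
  = (69183.1)^(1/3) = 41.0519 mm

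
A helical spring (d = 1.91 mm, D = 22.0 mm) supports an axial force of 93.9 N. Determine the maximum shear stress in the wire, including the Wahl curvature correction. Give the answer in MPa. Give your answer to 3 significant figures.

849 MPa

Spring index C = D/d = 22.0/1.91 = 11.5183
K_W = (4C−1)/(4C−4) + 0.615/C = 45.073/42.073 + 0.0534 = 1.1247
τ₀ = 8FD/(πd³) = 8·93.9·22.0/(π·1.91³) = 16526.4/21.89 = 754.97 MPa
τ_max = K·τ₀ = 1.1247 × 754.97 = 849.11 MPa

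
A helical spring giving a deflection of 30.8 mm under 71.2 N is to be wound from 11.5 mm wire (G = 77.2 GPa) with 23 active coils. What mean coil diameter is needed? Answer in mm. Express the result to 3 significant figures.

147 mm

Required rate k = F/δ = 71.2/30.8 = 2.3117 N/mm
D = (Gd⁴/(8N_a·k))^(1/3) = (77.2×10³·11.5⁴/(8·23·2.3117))^(1/3)
  = (3.1744e+06)^(1/3) = 146.9672 mm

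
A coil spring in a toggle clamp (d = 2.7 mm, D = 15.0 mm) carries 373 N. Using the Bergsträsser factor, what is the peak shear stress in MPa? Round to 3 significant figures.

Spring index C = D/d = 15.0/2.7 = 5.5556
K_B = (4C+2)/(4C−3) = 24.222/19.222 = 1.2601
τ₀ = 8FD/(πd³) = 8·373·15.0/(π·2.7³) = 44760/61.836 = 723.85 MPa
τ_max = K·τ₀ = 1.2601 × 723.85 = 912.14 MPa

912 MPa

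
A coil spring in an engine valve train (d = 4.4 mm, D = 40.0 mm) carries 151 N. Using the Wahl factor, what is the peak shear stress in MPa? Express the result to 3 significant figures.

Spring index C = D/d = 40.0/4.4 = 9.0909
K_W = (4C−1)/(4C−4) + 0.615/C = 35.364/32.364 + 0.0677 = 1.1603
τ₀ = 8FD/(πd³) = 8·151·40.0/(π·4.4³) = 48320/267.61 = 180.56 MPa
τ_max = K·τ₀ = 1.1603 × 180.56 = 209.51 MPa

210 MPa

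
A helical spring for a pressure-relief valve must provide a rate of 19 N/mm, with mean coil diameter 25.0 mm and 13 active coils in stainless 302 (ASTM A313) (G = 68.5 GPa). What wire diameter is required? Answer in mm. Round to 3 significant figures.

4.61 mm

d = (8D³N_a·k / G)^(1/4) = (8·25.0³·13·19 / (68.5×10³))^0.25
  = (450.73)^0.25 = 4.6076 mm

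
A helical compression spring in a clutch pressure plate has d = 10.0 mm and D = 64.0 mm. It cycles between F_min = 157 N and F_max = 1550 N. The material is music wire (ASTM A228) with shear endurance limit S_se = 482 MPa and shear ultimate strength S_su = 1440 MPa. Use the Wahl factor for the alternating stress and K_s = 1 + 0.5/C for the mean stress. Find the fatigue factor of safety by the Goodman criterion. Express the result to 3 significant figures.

C = D/d = 64.0/10.0 = 6.4000; K_W = (4C−1)/(4C−4)+0.615/C = 1.2350; K_s = 1+0.5/C = 1.0781
F_a = (F_max−F_min)/2 = 696.5 N; F_m = (F_max+F_min)/2 = 853.5 N
τ_a = K_W·8F_aD/(πd³) = 1.2350 × 113.51 = 140.19 MPa
τ_m = K_s·8F_mD/(πd³) = 1.0781 × 139.1 = 149.97 MPa
Goodman: 1/n_f = τ_a/S_se + τ_m/S_su = 140.19/482 + 149.97/1440 = 0.29084 + 0.10414 = 0.39498
n_f = 1/0.39498 = 2.532

2.53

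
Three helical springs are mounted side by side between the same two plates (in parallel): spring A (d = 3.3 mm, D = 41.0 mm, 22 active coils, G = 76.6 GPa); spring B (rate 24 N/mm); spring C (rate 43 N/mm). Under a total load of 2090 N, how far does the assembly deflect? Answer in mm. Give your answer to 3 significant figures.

30.8 mm

k_A = Gd⁴/(8D³N_a) = (76.6×10³)(3.3⁴)/(8·41.0³·22) = 0.74889 N/mm
Parallel: k_eq = 0.74889 + 24 + 43 = 67.749 N/mm
δ = F/k_eq = 2090/67.749 = 30.849 mm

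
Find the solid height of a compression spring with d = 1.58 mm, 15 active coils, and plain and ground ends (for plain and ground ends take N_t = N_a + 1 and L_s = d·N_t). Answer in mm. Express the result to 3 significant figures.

plain and ground ends: N_t = N_a + 1 = 15 + 1 = 16
L_s = d·N_t = 1.58 × 16 = 25.28 mm

25.3 mm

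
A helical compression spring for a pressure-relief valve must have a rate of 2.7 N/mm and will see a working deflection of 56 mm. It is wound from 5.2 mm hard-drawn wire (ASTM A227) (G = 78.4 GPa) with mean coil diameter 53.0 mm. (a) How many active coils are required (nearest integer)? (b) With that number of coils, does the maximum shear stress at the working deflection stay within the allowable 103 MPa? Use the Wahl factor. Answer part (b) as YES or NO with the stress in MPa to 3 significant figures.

(a) 18 coils; (b) NO, τ_max = 164 MPa

N_a = Gd⁴/(8D³k) = (78.4×10³)(5.2⁴)/(8·53.0³·2.7) = 17.83 → N_a = 18
Actual rate k = Gd⁴/(8D³·18) = 2.6739 N/mm
Working load F = kδ = 2.6739·56 = 149.74 N
C = 53.0/5.2 = 10.1923; K_W = (4C−1)/(4C−4)+0.615/C = 1.1419
τ_max = K_W·8FD/(πd³) = 1.1419·143.73 = 164.12 MPa
τ_max > 103 MPa → exceeds allowable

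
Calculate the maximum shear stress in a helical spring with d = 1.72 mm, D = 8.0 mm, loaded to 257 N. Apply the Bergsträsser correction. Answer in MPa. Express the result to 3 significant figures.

1360 MPa

Spring index C = D/d = 8.0/1.72 = 4.6512
K_B = (4C+2)/(4C−3) = 20.605/15.605 = 1.3204
τ₀ = 8FD/(πd³) = 8·257·8.0/(π·1.72³) = 16448/15.986 = 1028.9 MPa
τ_max = K·τ₀ = 1.3204 × 1028.9 = 1358.6 MPa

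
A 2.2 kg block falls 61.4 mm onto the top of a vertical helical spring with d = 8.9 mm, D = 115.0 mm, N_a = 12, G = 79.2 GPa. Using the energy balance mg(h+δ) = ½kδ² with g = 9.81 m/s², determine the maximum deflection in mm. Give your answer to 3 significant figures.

k = Gd⁴/(8D³N_a) = (79.2×10³)(8.9⁴)/(8·115.0³·12) = 3.4035 N/mm
W = mg = 2.2 × 9.81 = 21.582 N
½kδ² − Wδ − Wh = 0 → δ = (W + √(W² + 2kWh))/k
δ = (21.582 + √(465.78 + 9020.08))/3.4035 = (21.582 + 97.395)/3.4035 = 34.958 mm

35.0 mm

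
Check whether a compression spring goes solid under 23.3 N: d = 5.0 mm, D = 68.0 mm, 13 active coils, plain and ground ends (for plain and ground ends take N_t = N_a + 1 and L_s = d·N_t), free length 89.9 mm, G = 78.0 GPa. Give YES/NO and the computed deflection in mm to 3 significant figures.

NO, δ = 15.6 mm

k = Gd⁴/(8D³N_a) = (78.0×10³)(5.0⁴)/(8·68.0³·13) = 1.4908 N/mm
N_t = 14; L_s = 5.0·14 = 70 mm; δ_solid = L₀ − L_s = 89.9 − 70 = 19.9 mm
δ = F/k = 23.3/1.4908 = 15.629 mm
δ < δ_solid → spring does not go solid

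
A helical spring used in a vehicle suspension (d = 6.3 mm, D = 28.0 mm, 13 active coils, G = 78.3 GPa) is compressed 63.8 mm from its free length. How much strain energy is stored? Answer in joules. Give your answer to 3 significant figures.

110 J

k = Gd⁴/(8D³N_a) = (78.3×10³)(6.3⁴)/(8·28.0³·13) = 54.028 N/mm
U = ½kδ² = 0.5 × 54.028 × 63.8² = 1.0996e+05 N·mm = 109.96 J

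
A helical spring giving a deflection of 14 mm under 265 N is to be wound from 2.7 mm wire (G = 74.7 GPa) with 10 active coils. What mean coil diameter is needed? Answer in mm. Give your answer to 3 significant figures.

13.8 mm

Required rate k = F/δ = 265/14 = 18.929 N/mm
D = (Gd⁴/(8N_a·k))^(1/3) = (74.7×10³·2.7⁴/(8·10·18.929))^(1/3)
  = (2621.61)^(1/3) = 13.7887 mm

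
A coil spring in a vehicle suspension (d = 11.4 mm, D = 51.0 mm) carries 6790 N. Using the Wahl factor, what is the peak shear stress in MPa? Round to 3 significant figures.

806 MPa

Spring index C = D/d = 51.0/11.4 = 4.4737
K_W = (4C−1)/(4C−4) + 0.615/C = 16.895/13.895 + 0.1375 = 1.3534
τ₀ = 8FD/(πd³) = 8·6790·51.0/(π·11.4³) = 2.77032e+06/4654.4 = 595.2 MPa
τ_max = K·τ₀ = 1.3534 × 595.2 = 805.54 MPa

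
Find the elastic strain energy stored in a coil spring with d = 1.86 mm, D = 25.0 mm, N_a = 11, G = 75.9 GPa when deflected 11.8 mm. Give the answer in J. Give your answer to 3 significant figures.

k = Gd⁴/(8D³N_a) = (75.9×10³)(1.86⁴)/(8·25.0³·11) = 0.66068 N/mm
U = ½kδ² = 0.5 × 0.66068 × 11.8² = 45.997 N·mm = 0.045997 J

0.0460 J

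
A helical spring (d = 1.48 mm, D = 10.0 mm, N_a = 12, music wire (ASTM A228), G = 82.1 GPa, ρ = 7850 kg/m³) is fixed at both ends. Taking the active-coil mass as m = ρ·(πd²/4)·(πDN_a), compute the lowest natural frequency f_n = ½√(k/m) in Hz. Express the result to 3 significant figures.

449 Hz

k = Gd⁴/(8D³N_a) = (82.1×10³)(1.48⁴)/(8·10.0³·12) = 4.1032 N/mm = 4103.2 N/m
Wire length L = πDN_a = π·10.0·12 = 376.99 mm
m = ρ·(πd²/4)·L = 7850 × 1.7203×10⁻⁶ m² × 0.37699 m = 0.0050911 kg
f_n = ½√(k/m) = 0.5·√(4103.2/0.0050911) = 0.5·√(8.0594e+05) = 448.87 Hz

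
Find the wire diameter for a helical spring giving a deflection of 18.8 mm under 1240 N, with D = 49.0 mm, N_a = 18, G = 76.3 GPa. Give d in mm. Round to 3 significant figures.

Required rate k = F/δ = 1240/18.8 = 65.957 N/mm
d = (8D³N_a·k / G)^(1/4) = (8·49.0³·18·65.957 / (76.3×10³))^0.25
  = (14645)^0.25 = 11.0008 mm

11.0 mm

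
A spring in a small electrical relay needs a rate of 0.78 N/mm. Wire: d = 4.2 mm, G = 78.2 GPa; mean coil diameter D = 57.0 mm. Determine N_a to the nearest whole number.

N_a = Gd⁴/(8D³k) = (78.2×10³ × 4.2⁴)/(8 × 57.0³ × 0.78)
    = 2.43335e+07 / 1.1556e+06 = 21.06 → 21 coils

21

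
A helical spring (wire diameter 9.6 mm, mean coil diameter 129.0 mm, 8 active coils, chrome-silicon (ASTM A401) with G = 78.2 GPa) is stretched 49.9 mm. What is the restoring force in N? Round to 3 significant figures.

k = Gd⁴/(8D³N_a) = (78.2×10³)(9.6⁴)/(8·129.0³·8) = 4.8344 N/mm
F = k·δ = 4.8344 × 49.9 = 241.24 N

241 N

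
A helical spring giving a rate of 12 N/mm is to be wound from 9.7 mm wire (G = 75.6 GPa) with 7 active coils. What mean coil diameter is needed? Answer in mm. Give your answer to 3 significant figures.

99.9 mm

D = (Gd⁴/(8N_a·k))^(1/3) = (75.6×10³·9.7⁴/(8·7·12))^(1/3)
  = (995954)^(1/3) = 99.8650 mm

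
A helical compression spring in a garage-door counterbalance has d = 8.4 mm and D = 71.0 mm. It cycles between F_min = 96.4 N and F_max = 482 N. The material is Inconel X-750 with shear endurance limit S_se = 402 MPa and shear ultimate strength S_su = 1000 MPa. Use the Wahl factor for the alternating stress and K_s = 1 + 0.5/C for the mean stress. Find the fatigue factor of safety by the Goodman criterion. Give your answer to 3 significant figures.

3.77

C = D/d = 71.0/8.4 = 8.4524; K_W = (4C−1)/(4C−4)+0.615/C = 1.1734; K_s = 1+0.5/C = 1.0592
F_a = (F_max−F_min)/2 = 192.8 N; F_m = (F_max+F_min)/2 = 289.2 N
τ_a = K_W·8F_aD/(πd³) = 1.1734 × 58.812 = 69.01 MPa
τ_m = K_s·8F_mD/(πd³) = 1.0592 × 88.218 = 93.437 MPa
Goodman: 1/n_f = τ_a/S_se + τ_m/S_su = 69.01/402 + 93.437/1000 = 0.17167 + 0.09344 = 0.2651
n_f = 1/0.2651 = 3.772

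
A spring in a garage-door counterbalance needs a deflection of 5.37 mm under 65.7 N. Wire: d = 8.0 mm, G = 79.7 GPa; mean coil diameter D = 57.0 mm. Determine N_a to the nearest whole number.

18

Required rate k = F/δ = 65.7/5.37 = 12.235 N/mm
N_a = Gd⁴/(8D³k) = (79.7×10³ × 8.0⁴)/(8 × 57.0³ × 12.235)
    = 3.26451e+08 / 1.81262e+07 = 18.01 → 18 coils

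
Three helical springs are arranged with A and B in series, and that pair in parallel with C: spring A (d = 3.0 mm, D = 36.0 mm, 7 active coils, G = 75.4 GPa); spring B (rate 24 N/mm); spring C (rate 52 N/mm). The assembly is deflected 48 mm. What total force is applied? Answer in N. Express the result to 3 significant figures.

2600 N

k_A = Gd⁴/(8D³N_a) = (75.4×10³)(3.0⁴)/(8·36.0³·7) = 2.3375 N/mm
Springs A,B series: k_AB = 1/(1/2.3375+1/24) = 2.1301 N/mm; parallel with C: k_eq = 2.1301+52 = 54.13 N/mm
F = k_eq·δ = 54.13·48 = 2598.2 N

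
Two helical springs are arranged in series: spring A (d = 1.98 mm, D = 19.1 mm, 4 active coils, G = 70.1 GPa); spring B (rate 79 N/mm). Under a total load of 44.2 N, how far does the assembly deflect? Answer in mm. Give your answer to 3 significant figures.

k_A = Gd⁴/(8D³N_a) = (70.1×10³)(1.98⁴)/(8·19.1³·4) = 4.832 N/mm
Series: 1/k_eq = 1/4.832 + 1/79 = 0.21961; k_eq = 4.5535 N/mm
δ = F/k_eq = 44.2/4.5535 = 9.7068 mm

9.71 mm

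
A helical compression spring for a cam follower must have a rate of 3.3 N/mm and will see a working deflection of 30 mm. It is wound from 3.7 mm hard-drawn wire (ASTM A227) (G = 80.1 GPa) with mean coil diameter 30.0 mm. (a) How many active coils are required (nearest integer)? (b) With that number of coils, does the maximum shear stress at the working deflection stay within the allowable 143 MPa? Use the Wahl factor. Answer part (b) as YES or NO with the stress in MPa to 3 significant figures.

(a) 21 coils; (b) NO, τ_max = 177 MPa

N_a = Gd⁴/(8D³k) = (80.1×10³)(3.7⁴)/(8·30.0³·3.3) = 21.06 → N_a = 21
Actual rate k = Gd⁴/(8D³·21) = 3.3095 N/mm
Working load F = kδ = 3.3095·30 = 99.286 N
C = 30.0/3.7 = 8.1081; K_W = (4C−1)/(4C−4)+0.615/C = 1.1814
τ_max = K_W·8FD/(πd³) = 1.1814·149.74 = 176.9 MPa
τ_max > 143 MPa → exceeds allowable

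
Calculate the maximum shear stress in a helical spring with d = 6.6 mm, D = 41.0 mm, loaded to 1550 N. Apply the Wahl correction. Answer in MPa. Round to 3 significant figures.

700 MPa

Spring index C = D/d = 41.0/6.6 = 6.2121
K_W = (4C−1)/(4C−4) + 0.615/C = 23.848/20.848 + 0.0990 = 1.2429
τ₀ = 8FD/(πd³) = 8·1550·41.0/(π·6.6³) = 508400/903.2 = 562.89 MPa
τ_max = K·τ₀ = 1.2429 × 562.89 = 699.61 MPa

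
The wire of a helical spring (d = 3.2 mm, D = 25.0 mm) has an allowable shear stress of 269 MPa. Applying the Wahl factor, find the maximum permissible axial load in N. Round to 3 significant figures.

116 N

C = D/d = 25.0/3.2 = 7.8125
K_W = (4C−1)/(4C−4) + 0.615/C = 30.250/27.250 + 0.0787 = 1.1888
τ_max = K·8FD/(πd³) → F_max = τ_allow·πd³/(8DK)
F_max = 269·π·3.2³/(8·25.0·1.1888) = 27692/237.76 = 116.47 N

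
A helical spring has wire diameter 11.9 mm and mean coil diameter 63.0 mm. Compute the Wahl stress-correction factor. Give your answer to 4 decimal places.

C = D/d = 63.0/11.9 = 5.2941
K_W = (4C−1)/(4C−4) + 0.615/C = 20.176/17.176 + 0.1162 = 1.2908

1.2908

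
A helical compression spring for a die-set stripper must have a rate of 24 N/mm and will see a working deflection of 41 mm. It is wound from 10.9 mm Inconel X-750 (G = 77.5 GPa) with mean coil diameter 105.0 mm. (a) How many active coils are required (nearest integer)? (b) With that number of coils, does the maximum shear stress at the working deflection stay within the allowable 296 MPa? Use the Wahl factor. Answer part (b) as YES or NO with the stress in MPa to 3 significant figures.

(a) 5 coils; (b) YES, τ_max = 230 MPa

N_a = Gd⁴/(8D³k) = (77.5×10³)(10.9⁴)/(8·105.0³·24) = 4.922 → N_a = 5
Actual rate k = Gd⁴/(8D³·5) = 23.625 N/mm
Working load F = kδ = 23.625·41 = 968.64 N
C = 105.0/10.9 = 9.6330; K_W = (4C−1)/(4C−4)+0.615/C = 1.1507
τ_max = K_W·8FD/(πd³) = 1.1507·199.99 = 230.14 MPa
τ_max ≤ 296 MPa → acceptable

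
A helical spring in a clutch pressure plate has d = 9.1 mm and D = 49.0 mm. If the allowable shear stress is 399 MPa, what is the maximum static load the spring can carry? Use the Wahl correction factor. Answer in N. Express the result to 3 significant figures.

C = D/d = 49.0/9.1 = 5.3846
K_W = (4C−1)/(4C−4) + 0.615/C = 20.538/17.538 + 0.1142 = 1.2853
τ_max = K·8FD/(πd³) → F_max = τ_allow·πd³/(8DK)
F_max = 399·π·9.1³/(8·49.0·1.2853) = 9.446e+05/503.82 = 1874.9 N

1870 N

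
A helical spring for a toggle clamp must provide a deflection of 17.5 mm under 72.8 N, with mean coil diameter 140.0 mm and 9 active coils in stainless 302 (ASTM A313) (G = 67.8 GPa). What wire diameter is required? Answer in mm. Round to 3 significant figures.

Required rate k = F/δ = 72.8/17.5 = 4.16 N/mm
d = (8D³N_a·k / G)^(1/4) = (8·140.0³·9·4.16 / (67.8×10³))^0.25
  = (12122)^0.25 = 10.4929 mm

10.5 mm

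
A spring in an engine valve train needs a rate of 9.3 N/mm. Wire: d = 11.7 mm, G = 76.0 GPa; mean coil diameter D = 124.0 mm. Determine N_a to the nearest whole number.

10

N_a = Gd⁴/(8D³k) = (76.0×10³ × 11.7⁴)/(8 × 124.0³ × 9.3)
    = 1.42415e+09 / 1.41853e+08 = 10.04 → 10 coils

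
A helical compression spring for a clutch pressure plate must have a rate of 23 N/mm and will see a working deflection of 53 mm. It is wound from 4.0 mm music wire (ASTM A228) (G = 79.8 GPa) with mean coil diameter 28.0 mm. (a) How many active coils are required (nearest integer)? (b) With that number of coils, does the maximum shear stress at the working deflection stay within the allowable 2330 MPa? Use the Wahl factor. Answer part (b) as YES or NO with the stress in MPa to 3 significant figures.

N_a = Gd⁴/(8D³k) = (79.8×10³)(4.0⁴)/(8·28.0³·23) = 5.058 → N_a = 5
Actual rate k = Gd⁴/(8D³·5) = 23.265 N/mm
Working load F = kδ = 23.265·53 = 1233.1 N
C = 28.0/4.0 = 7.0000; K_W = (4C−1)/(4C−4)+0.615/C = 1.2129
τ_max = K_W·8FD/(πd³) = 1.2129·1373.7 = 1666.1 MPa
τ_max ≤ 2330 MPa → acceptable

(a) 5 coils; (b) YES, τ_max = 1670 MPa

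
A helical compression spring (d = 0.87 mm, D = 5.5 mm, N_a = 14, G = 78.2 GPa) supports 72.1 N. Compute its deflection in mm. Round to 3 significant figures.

30.0 mm

k = Gd⁴/(8D³N_a) = (78.2×10³)(0.87⁴)/(8·5.5³·14) = 2.4042 N/mm
δ = F/k = 72.1 / 2.4042 = 29.989 mm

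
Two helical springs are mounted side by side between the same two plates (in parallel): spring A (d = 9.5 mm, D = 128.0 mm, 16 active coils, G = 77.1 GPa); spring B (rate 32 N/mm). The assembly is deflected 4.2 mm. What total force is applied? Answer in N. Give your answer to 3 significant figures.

144 N

k_A = Gd⁴/(8D³N_a) = (77.1×10³)(9.5⁴)/(8·128.0³·16) = 2.3394 N/mm
Parallel: k_eq = 2.3394 + 32 = 34.339 N/mm
F = k_eq·δ = 34.339·4.2 = 144.23 N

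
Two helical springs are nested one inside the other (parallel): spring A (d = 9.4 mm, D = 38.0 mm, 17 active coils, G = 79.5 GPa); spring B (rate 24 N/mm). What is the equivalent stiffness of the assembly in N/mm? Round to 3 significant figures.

107 N/mm

k_A = Gd⁴/(8D³N_a) = (79.5×10³)(9.4⁴)/(8·38.0³·17) = 83.174 N/mm
Parallel: k_eq = 83.174 + 24 = 107.17 N/mm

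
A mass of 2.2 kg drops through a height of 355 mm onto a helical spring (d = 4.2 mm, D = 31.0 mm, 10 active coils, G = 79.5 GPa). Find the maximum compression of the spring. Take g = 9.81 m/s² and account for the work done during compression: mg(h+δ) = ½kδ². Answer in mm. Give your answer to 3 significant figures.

40.6 mm

k = Gd⁴/(8D³N_a) = (79.5×10³)(4.2⁴)/(8·31.0³·10) = 10.38 N/mm
W = mg = 2.2 × 9.81 = 21.582 N
½kδ² − Wδ − Wh = 0 → δ = (W + √(W² + 2kWh))/k
δ = (21.582 + √(465.78 + 159052))/10.38 = (21.582 + 399.4)/10.38 = 40.557 mm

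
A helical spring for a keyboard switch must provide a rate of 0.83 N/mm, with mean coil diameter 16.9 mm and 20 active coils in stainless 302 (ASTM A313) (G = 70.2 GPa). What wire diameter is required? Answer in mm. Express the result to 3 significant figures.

1.74 mm

d = (8D³N_a·k / G)^(1/4) = (8·16.9³·20·0.83 / (70.2×10³))^0.25
  = (9.1311)^0.25 = 1.7383 mm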